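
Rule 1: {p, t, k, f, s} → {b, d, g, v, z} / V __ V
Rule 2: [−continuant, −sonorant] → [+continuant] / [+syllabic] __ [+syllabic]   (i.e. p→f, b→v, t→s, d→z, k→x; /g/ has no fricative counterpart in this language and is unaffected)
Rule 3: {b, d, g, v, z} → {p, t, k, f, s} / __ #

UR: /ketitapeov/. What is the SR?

Rule 1 (intervocalic voicing): /t/ is a voiceless obstruent between vowels /e/ and /i/, so it voices to [d]. /t/ is a voiceless obstruent between vowels /i/ and /a/, so it voices to [d]. /p/ is a voiceless obstruent between vowels /a/ and /e/, so it voices to [b]. /ketitapeov/ → kedidabeov.
Rule 2 (intervocalic spirantization): /d/ is a stop between vowels /e/ and /i/, so it spirantizes to the fricative [z]. /d/ is a stop between vowels /i/ and /a/, so it spirantizes to the fricative [z]. /b/ is a stop between vowels /a/ and /e/, so it spirantizes to the fricative [v]. /kedidabeov/ → kezizaveov.
Rule 3 (final devoicing): /v/ is a voiced obstruent in word-final position, so it devoices to [f]. /kezizaveov/ → kezizaveof.

kezizaveof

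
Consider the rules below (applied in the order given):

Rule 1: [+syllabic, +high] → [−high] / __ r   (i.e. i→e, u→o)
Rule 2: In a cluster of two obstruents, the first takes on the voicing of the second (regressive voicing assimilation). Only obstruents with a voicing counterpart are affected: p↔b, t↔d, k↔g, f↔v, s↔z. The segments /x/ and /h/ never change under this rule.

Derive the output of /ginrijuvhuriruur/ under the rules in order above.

Rule 1 (pre-rhotic lowering): /u/ is a high vowel immediately before /r/, so it lowers to [o]. /i/ is a high vowel immediately before /r/, so it lowers to [e]. /u/ is a high vowel immediately before /r/, so it lowers to [o]. /ginrijuvhuriruur/ → ginrijuvhoreruor.
Rule 2 (regressive voicing assimilation): /v/ precedes the voiceless obstruent /h/, so it devoices to [f] by assimilation. /ginrijuvhoreruor/ → ginrijufhoreruor.

ginrijufhoreruor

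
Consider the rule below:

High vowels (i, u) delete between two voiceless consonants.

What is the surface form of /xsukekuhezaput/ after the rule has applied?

/u/ is a high vowel flanked by voiceless consonants /s/ and /k/, so it deletes.
/u/ is a high vowel flanked by voiceless consonants /k/ and /h/, so it deletes.
/u/ is a high vowel flanked by voiceless consonants /p/ and /t/, so it deletes.
Surface form: [xskekhezapt].

xskekhezapt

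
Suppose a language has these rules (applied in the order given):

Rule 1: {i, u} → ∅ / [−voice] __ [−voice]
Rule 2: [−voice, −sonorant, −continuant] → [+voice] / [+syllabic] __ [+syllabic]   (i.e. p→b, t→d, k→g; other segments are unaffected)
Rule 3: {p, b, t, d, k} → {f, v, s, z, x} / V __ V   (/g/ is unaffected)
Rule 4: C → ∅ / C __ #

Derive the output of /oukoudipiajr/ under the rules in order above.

ougouziviaj

Rule 1 (high vowel syncope): no segment meets the environment; /oukoudipiajr/ is unchanged.
Rule 2 (intervocalic voicing): /k/ is a voiceless stop between vowels /u/ and /o/, so it voices to [g]. /p/ is a voiceless stop between vowels /i/ and /i/, so it voices to [b]. /oukoudipiajr/ → ougoudibiajr.
Rule 3 (intervocalic spirantization): /d/ is a stop between vowels /u/ and /i/, so it spirantizes to the fricative [z]. /b/ is a stop between vowels /i/ and /i/, so it spirantizes to the fricative [v]. /ougoudibiajr/ → ougouziviajr.
Rule 4 (final cluster simplification): /r/ is the second consonant of a word-final cluster /jr/, so it deletes. /ougouziviajr/ → ougouziviaj.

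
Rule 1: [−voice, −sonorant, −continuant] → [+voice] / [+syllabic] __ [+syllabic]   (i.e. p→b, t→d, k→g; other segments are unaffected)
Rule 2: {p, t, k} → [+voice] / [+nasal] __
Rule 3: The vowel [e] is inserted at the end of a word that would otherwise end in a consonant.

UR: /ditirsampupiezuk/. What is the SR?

didirsambubiezuke

Rule 1 (intervocalic voicing): /t/ is a voiceless stop between vowels /i/ and /i/, so it voices to [d]. /p/ is a voiceless stop between vowels /u/ and /i/, so it voices to [b]. /ditirsampupiezuk/ → didirsampubiezuk.
Rule 2 (post-nasal voicing): /p/ is a voiceless stop immediately after the nasal /m/, so it voices to [b]. /didirsampubiezuk/ → didirsambubiezuk.
Rule 3 (final e-epenthesis): the form ends in the consonant /k/, so [e] is inserted word-finally. /didirsambubiezuk/ → didirsambubiezuke.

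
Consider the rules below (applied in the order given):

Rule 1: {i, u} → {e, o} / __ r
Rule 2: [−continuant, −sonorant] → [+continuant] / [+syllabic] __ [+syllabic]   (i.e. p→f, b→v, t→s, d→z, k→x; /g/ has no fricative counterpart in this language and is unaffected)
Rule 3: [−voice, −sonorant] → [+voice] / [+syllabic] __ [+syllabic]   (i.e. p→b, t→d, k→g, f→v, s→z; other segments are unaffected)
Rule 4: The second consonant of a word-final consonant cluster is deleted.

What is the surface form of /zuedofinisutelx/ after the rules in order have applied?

zuezovinizuzel

Rule 1 (pre-rhotic lowering): no segment meets the environment; /zuedofinisutelx/ is unchanged.
Rule 2 (intervocalic spirantization): /d/ is a stop between vowels /e/ and /o/, so it spirantizes to the fricative [z]. /t/ is a stop between vowels /u/ and /e/, so it spirantizes to the fricative [s]. /zuedofinisutelx/ → zuezofinisuselx.
Rule 3 (intervocalic voicing): /f/ is a voiceless obstruent between vowels /o/ and /i/, so it voices to [v]. /s/ is a voiceless obstruent between vowels /i/ and /u/, so it voices to [z]. /s/ is a voiceless obstruent between vowels /u/ and /e/, so it voices to [z]. /zuezofinisuselx/ → zuezovinizuzelx.
Rule 4 (final cluster simplification): /x/ is the second consonant of a word-final cluster /lx/, so it deletes. /zuezovinizuzelx/ → zuezovinizuzel.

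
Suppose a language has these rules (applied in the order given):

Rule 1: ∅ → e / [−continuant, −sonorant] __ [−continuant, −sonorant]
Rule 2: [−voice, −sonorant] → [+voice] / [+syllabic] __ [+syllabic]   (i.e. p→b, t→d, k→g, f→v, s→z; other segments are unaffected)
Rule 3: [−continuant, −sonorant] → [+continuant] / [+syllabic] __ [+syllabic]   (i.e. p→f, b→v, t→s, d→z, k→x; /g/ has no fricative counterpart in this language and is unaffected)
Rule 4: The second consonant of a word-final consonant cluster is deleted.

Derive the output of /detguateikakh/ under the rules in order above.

Rule 1 (stop-cluster e-epenthesis): /t/ and /g/ form a stop–stop cluster, so [e] is inserted between them. /detguateikakh/ → deteguateikakh.
Rule 2 (intervocalic voicing): /t/ is a voiceless obstruent between vowels /e/ and /e/, so it voices to [d]. /t/ is a voiceless obstruent between vowels /a/ and /e/, so it voices to [d]. /k/ is a voiceless obstruent between vowels /i/ and /a/, so it voices to [g]. /deteguateikakh/ → dedeguadeigakh.
Rule 3 (intervocalic spirantization): /d/ is a stop between vowels /e/ and /e/, so it spirantizes to the fricative [z]. /d/ is a stop between vowels /a/ and /e/, so it spirantizes to the fricative [z]. /dedeguadeigakh/ → dezeguazeigakh.
Rule 4 (final cluster simplification): /h/ is the second consonant of a word-final cluster /kh/, so it deletes. /dezeguazeigakh/ → dezeguazeigak.

dezeguazeigak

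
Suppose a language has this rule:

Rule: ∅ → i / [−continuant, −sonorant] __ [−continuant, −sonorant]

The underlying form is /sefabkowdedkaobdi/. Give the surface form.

sefabikowdedikaobidi

/b/ and /k/ form a stop–stop cluster, so [i] is inserted between them.
/d/ and /k/ form a stop–stop cluster, so [i] is inserted between them.
/b/ and /d/ form a stop–stop cluster, so [i] is inserted between them.
Surface form: [sefabikowdedikaobidi].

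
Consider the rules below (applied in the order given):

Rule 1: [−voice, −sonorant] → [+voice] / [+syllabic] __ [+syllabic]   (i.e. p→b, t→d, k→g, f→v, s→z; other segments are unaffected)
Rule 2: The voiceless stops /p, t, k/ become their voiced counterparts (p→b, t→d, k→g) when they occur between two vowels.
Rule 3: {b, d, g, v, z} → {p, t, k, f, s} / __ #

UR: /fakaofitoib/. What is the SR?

Rule 1 (intervocalic voicing): /k/ is a voiceless obstruent between vowels /a/ and /a/, so it voices to [g]. /f/ is a voiceless obstruent between vowels /o/ and /i/, so it voices to [v]. /t/ is a voiceless obstruent between vowels /i/ and /o/, so it voices to [d]. /fakaofitoib/ → fagaovidoib.
Rule 2 (intervocalic voicing): no segment meets the environment; /fagaovidoib/ is unchanged.
Rule 3 (final devoicing): /b/ is a voiced obstruent in word-final position, so it devoices to [p]. /fagaovidoib/ → fagaovidoip.

fagaovidoip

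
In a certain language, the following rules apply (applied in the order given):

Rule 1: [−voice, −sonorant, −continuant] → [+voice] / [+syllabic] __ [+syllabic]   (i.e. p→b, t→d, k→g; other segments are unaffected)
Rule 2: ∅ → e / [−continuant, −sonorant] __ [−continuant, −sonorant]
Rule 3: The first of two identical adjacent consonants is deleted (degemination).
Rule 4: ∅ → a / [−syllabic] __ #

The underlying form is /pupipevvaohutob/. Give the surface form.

pubibevaohudoba

Rule 1 (intervocalic voicing): /p/ is a voiceless stop between vowels /u/ and /i/, so it voices to [b]. /p/ is a voiceless stop between vowels /i/ and /e/, so it voices to [b]. /t/ is a voiceless stop between vowels /u/ and /o/, so it voices to [d]. /pupipevvaohutob/ → pubibevvaohudob.
Rule 2 (stop-cluster e-epenthesis): no segment meets the environment; /pubibevvaohudob/ is unchanged.
Rule 3 (degemination): /vv/ is a geminate; the first /v/ deletes. /pubibevvaohudob/ → pubibevaohudob.
Rule 4 (final a-epenthesis): the form ends in the consonant /b/, so [a] is inserted word-finally. /pubibevaohudob/ → pubibevaohudoba.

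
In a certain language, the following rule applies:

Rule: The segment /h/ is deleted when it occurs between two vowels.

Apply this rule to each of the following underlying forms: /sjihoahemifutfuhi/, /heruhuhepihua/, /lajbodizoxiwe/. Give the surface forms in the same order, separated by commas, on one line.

/sjihoahemifutfuhi/: /h/ occurs between vowels /i/ and /o/, so it deletes. /h/ occurs between vowels /a/ and /e/, so it deletes. /h/ occurs between vowels /u/ and /i/, so it deletes. → [sjioaemifutfui].
/heruhuhepihua/: /h/ occurs between vowels /u/ and /u/, so it deletes. /h/ occurs between vowels /u/ and /e/, so it deletes. /h/ occurs between vowels /i/ and /u/, so it deletes. → [heruuepiua].
/lajbodizoxiwe/: the rule's environment is not met; surfaces unchanged as [lajbodizoxiwe].

sjioaemifutfui, heruuepiua, lajbodizoxiwe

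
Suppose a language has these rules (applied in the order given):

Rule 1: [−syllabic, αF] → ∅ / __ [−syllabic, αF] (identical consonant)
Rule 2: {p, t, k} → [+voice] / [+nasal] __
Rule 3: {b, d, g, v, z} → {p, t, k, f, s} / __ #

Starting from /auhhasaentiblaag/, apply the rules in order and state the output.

auhasaendiblaak

Rule 1 (degemination): /hh/ is a geminate; the first /h/ deletes. /auhhasaentiblaag/ → auhasaentiblaag.
Rule 2 (post-nasal voicing): /t/ is a voiceless stop immediately after the nasal /n/, so it voices to [d]. /auhasaentiblaag/ → auhasaendiblaag.
Rule 3 (final devoicing): /g/ is a voiced obstruent in word-final position, so it devoices to [k]. /auhasaendiblaag/ → auhasaendiblaak.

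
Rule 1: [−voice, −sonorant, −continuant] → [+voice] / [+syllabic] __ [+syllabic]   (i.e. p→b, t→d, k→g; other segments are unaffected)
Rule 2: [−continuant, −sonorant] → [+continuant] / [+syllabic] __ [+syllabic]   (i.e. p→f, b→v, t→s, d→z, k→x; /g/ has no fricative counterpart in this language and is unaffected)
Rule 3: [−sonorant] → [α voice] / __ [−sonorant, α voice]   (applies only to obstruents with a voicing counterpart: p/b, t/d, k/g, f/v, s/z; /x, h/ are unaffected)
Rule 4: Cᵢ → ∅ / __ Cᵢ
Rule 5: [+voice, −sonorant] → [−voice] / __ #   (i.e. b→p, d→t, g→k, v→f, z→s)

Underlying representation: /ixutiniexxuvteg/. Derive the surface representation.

Rule 1 (intervocalic voicing): /t/ is a voiceless stop between vowels /u/ and /i/, so it voices to [d]. /ixutiniexxuvteg/ → ixudiniexxuvteg.
Rule 2 (intervocalic spirantization): /d/ is a stop between vowels /u/ and /i/, so it spirantizes to the fricative [z]. /ixudiniexxuvteg/ → ixuziniexxuvteg.
Rule 3 (regressive voicing assimilation): /v/ precedes the voiceless obstruent /t/, so it devoices to [f] by assimilation. /ixuziniexxuvteg/ → ixuziniexxufteg.
Rule 4 (degemination): /xx/ is a geminate; the first /x/ deletes. /ixuziniexxufteg/ → ixuziniexufteg.
Rule 5 (final devoicing): /g/ is a voiced obstruent in word-final position, so it devoices to [k]. /ixuziniexufteg/ → ixuziniexuftek.

ixuziniexuftek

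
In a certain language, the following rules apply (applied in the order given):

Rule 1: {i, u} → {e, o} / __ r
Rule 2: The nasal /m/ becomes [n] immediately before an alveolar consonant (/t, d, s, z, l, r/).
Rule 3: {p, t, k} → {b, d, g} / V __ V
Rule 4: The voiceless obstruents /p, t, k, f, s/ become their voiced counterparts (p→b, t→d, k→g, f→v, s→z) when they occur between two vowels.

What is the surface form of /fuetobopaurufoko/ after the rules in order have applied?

Rule 1 (pre-rhotic lowering): /u/ is a high vowel immediately before /r/, so it lowers to [o]. /fuetobopaurufoko/ → fuetobopaorufoko.
Rule 2 (nasal place assimilation): no segment meets the environment; /fuetobopaorufoko/ is unchanged.
Rule 3 (intervocalic voicing): /t/ is a voiceless stop between vowels /e/ and /o/, so it voices to [d]. /p/ is a voiceless stop between vowels /o/ and /a/, so it voices to [b]. /k/ is a voiceless stop between vowels /o/ and /o/, so it voices to [g]. /fuetobopaorufoko/ → fuedobobaorufogo.
Rule 4 (intervocalic voicing): /f/ is a voiceless obstruent between vowels /u/ and /o/, so it voices to [v]. /fuedobobaorufogo/ → fuedobobaoruvogo.

fuedobobaoruvogo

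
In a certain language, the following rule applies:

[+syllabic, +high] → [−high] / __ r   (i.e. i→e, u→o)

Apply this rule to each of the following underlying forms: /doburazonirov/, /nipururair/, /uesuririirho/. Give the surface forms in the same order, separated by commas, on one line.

doborazonerov, nipororaer, uesorerierho

/doburazonirov/: /u/ is a high vowel immediately before /r/, so it lowers to [o]. /i/ is a high vowel immediately before /r/, so it lowers to [e]. → [doborazonerov].
/nipururair/: /u/ is a high vowel immediately before /r/, so it lowers to [o]. /u/ is a high vowel immediately before /r/, so it lowers to [o]. /i/ is a high vowel immediately before /r/, so it lowers to [e]. → [nipororaer].
/uesuririirho/: /u/ is a high vowel immediately before /r/, so it lowers to [o]. /i/ is a high vowel immediately before /r/, so it lowers to [e]. /i/ is a high vowel immediately before /r/, so it lowers to [e]. → [uesorerierho].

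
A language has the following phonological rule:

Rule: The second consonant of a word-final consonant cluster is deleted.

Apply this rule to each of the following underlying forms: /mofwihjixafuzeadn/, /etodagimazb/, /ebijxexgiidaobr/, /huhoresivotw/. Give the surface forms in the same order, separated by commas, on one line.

/mofwihjixafuzeadn/: /n/ is the second consonant of a word-final cluster /dn/, so it deletes. → [mofwihjixafuzead].
/etodagimazb/: /b/ is the second consonant of a word-final cluster /zb/, so it deletes. → [etodagimaz].
/ebijxexgiidaobr/: /r/ is the second consonant of a word-final cluster /br/, so it deletes. → [ebijxexgiidaob].
/huhoresivotw/: /w/ is the second consonant of a word-final cluster /tw/, so it deletes. → [huhoresivot].

mofwihjixafuzead, etodagimaz, ebijxexgiidaob, huhoresivot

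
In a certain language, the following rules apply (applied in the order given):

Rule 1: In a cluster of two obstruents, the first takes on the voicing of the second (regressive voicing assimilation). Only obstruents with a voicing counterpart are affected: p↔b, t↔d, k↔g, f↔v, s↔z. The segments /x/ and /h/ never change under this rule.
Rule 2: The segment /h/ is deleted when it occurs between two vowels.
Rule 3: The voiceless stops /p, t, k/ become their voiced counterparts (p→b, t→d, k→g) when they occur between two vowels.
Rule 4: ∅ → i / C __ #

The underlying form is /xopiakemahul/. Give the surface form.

Rule 1 (regressive voicing assimilation): no segment meets the environment; /xopiakemahul/ is unchanged.
Rule 2 (intervocalic h-deletion): /h/ occurs between vowels /a/ and /u/, so it deletes. /xopiakemahul/ → xopiakemaul.
Rule 3 (intervocalic voicing): /p/ is a voiceless stop between vowels /o/ and /i/, so it voices to [b]. /k/ is a voiceless stop between vowels /a/ and /e/, so it voices to [g]. /xopiakemaul/ → xobiagemaul.
Rule 4 (final i-epenthesis): the form ends in the consonant /l/, so [i] is inserted word-finally. /xobiagemaul/ → xobiagemauli.

xobiagemauli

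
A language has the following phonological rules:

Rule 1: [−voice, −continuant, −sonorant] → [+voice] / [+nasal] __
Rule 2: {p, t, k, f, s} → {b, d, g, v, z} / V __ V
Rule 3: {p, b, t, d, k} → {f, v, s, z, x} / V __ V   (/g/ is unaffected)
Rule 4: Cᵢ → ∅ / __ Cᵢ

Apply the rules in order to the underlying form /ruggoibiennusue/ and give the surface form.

rugoivienuzue

Rule 1 (post-nasal voicing): no segment meets the environment; /ruggoibiennusue/ is unchanged.
Rule 2 (intervocalic voicing): /s/ is a voiceless obstruent between vowels /u/ and /u/, so it voices to [z]. /ruggoibiennusue/ → ruggoibiennuzue.
Rule 3 (intervocalic spirantization): /b/ is a stop between vowels /i/ and /i/, so it spirantizes to the fricative [v]. /ruggoibiennuzue/ → ruggoiviennuzue.
Rule 4 (degemination): /gg/ is a geminate; the first /g/ deletes. /nn/ is a geminate; the first /n/ deletes. /ruggoiviennuzue/ → rugoivienuzue.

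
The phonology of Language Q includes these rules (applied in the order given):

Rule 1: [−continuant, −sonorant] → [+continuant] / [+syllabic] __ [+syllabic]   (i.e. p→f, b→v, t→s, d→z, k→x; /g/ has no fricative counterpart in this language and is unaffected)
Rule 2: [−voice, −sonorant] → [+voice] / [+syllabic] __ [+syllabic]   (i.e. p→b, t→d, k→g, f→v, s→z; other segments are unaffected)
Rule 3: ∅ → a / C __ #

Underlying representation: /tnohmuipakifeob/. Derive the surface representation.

tnohmuivaxiveoba

Rule 1 (intervocalic spirantization): /p/ is a stop between vowels /i/ and /a/, so it spirantizes to the fricative [f]. /k/ is a stop between vowels /a/ and /i/, so it spirantizes to the fricative [x]. /tnohmuipakifeob/ → tnohmuifaxifeob.
Rule 2 (intervocalic voicing): /f/ is a voiceless obstruent between vowels /i/ and /a/, so it voices to [v]. /f/ is a voiceless obstruent between vowels /i/ and /e/, so it voices to [v]. /tnohmuifaxifeob/ → tnohmuivaxiveob.
Rule 3 (final a-epenthesis): the form ends in the consonant /b/, so [a] is inserted word-finally. /tnohmuivaxiveob/ → tnohmuivaxiveoba.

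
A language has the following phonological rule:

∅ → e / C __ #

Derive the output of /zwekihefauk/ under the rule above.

the form ends in the consonant /k/, so [e] is inserted word-finally.
Surface form: [zwekihefauke].

zwekihefauke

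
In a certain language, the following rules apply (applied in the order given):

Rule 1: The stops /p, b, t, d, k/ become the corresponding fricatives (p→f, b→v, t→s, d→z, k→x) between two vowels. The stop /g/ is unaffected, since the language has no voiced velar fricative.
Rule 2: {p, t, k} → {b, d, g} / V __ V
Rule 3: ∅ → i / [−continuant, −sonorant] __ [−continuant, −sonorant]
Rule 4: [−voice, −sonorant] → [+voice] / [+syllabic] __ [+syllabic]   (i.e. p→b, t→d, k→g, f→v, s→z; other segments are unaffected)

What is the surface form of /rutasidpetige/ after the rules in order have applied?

ruzazidibezige

Rule 1 (intervocalic spirantization): /t/ is a stop between vowels /u/ and /a/, so it spirantizes to the fricative [s]. /t/ is a stop between vowels /e/ and /i/, so it spirantizes to the fricative [s]. /rutasidpetige/ → rusasidpesige.
Rule 2 (intervocalic voicing): no segment meets the environment; /rusasidpesige/ is unchanged.
Rule 3 (stop-cluster i-epenthesis): /d/ and /p/ form a stop–stop cluster, so [i] is inserted between them. /rusasidpesige/ → rusasidipesige.
Rule 4 (intervocalic voicing): /s/ is a voiceless obstruent between vowels /u/ and /a/, so it voices to [z]. /s/ is a voiceless obstruent between vowels /a/ and /i/, so it voices to [z]. /p/ is a voiceless obstruent between vowels /i/ and /e/, so it voices to [b]. /s/ is a voiceless obstruent between vowels /e/ and /i/, so it voices to [z]. /rusasidipesige/ → ruzazidibezige.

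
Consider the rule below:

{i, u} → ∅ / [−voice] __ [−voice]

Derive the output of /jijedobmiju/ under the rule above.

No segment of /jijedobmiju/ meets the structural description of the rule, so the form surfaces unchanged.

jijedobmiju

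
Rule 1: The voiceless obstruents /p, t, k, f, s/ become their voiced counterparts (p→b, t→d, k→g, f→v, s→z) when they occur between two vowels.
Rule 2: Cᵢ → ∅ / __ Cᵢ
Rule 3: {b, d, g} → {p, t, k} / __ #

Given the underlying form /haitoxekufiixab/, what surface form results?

haidoxeguviixap

Rule 1 (intervocalic voicing): /t/ is a voiceless obstruent between vowels /i/ and /o/, so it voices to [d]. /k/ is a voiceless obstruent between vowels /e/ and /u/, so it voices to [g]. /f/ is a voiceless obstruent between vowels /u/ and /i/, so it voices to [v]. /haitoxekufiixab/ → haidoxeguviixab.
Rule 2 (degemination): no segment meets the environment; /haidoxeguviixab/ is unchanged.
Rule 3 (final devoicing): /b/ is a voiced stop in word-final position, so it devoices to [p]. /haidoxeguviixab/ → haidoxeguviixap.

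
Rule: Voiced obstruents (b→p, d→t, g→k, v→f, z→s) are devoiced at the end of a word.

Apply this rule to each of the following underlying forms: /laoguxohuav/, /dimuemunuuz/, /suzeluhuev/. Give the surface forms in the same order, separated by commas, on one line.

laoguxohuaf, dimuemunuus, suzeluhuef

/laoguxohuav/: /v/ is a voiced obstruent in word-final position, so it devoices to [f]. → [laoguxohuaf].
/dimuemunuuz/: /z/ is a voiced obstruent in word-final position, so it devoices to [s]. → [dimuemunuus].
/suzeluhuev/: /v/ is a voiced obstruent in word-final position, so it devoices to [f]. → [suzeluhuef].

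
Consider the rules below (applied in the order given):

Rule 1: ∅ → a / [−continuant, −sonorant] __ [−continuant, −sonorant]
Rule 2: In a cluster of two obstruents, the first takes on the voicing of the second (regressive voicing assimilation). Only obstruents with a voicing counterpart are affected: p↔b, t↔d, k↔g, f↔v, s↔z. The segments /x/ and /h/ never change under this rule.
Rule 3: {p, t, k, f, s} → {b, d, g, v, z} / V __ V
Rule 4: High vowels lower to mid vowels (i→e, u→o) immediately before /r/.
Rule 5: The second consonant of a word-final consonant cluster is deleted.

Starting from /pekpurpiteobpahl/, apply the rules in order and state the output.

pegaborpideobabah

Rule 1 (stop-cluster a-epenthesis): /k/ and /p/ form a stop–stop cluster, so [a] is inserted between them. /b/ and /p/ form a stop–stop cluster, so [a] is inserted between them. /pekpurpiteobpahl/ → pekapurpiteobapahl.
Rule 2 (regressive voicing assimilation): no segment meets the environment; /pekapurpiteobapahl/ is unchanged.
Rule 3 (intervocalic voicing): /k/ is a voiceless obstruent between vowels /e/ and /a/, so it voices to [g]. /p/ is a voiceless obstruent between vowels /a/ and /u/, so it voices to [b]. /t/ is a voiceless obstruent between vowels /i/ and /e/, so it voices to [d]. /p/ is a voiceless obstruent between vowels /a/ and /a/, so it voices to [b]. /pekapurpiteobapahl/ → pegaburpideobabahl.
Rule 4 (pre-rhotic lowering): /u/ is a high vowel immediately before /r/, so it lowers to [o]. /pegaburpideobabahl/ → pegaborpideobabahl.
Rule 5 (final cluster simplification): /l/ is the second consonant of a word-final cluster /hl/, so it deletes. /pegaborpideobabahl/ → pegaborpideobabah.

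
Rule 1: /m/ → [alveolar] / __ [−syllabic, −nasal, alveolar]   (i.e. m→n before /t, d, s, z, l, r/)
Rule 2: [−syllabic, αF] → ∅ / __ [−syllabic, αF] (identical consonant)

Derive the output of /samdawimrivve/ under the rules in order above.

Rule 1 (nasal place assimilation): /m/ precedes the alveolar consonant /d/, so it assimilates in place to [n]. /m/ precedes the alveolar consonant /r/, so it assimilates in place to [n]. /samdawimrivve/ → sandawinrivve.
Rule 2 (degemination): /vv/ is a geminate; the first /v/ deletes. /sandawinrivve/ → sandawinrive.

sandawinrive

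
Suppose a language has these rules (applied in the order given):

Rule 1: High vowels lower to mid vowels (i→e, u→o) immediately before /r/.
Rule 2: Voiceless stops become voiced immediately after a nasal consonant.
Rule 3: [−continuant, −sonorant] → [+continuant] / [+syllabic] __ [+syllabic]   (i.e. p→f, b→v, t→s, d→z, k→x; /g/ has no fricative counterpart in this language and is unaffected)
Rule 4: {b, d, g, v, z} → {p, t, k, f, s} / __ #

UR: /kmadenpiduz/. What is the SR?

kmazenbizus

Rule 1 (pre-rhotic lowering): no segment meets the environment; /kmadenpiduz/ is unchanged.
Rule 2 (post-nasal voicing): /p/ is a voiceless stop immediately after the nasal /n/, so it voices to [b]. /kmadenpiduz/ → kmadenbiduz.
Rule 3 (intervocalic spirantization): /d/ is a stop between vowels /a/ and /e/, so it spirantizes to the fricative [z]. /d/ is a stop between vowels /i/ and /u/, so it spirantizes to the fricative [z]. /kmadenbiduz/ → kmazenbizuz.
Rule 4 (final devoicing): /z/ is a voiced obstruent in word-final position, so it devoices to [s]. /kmazenbizuz/ → kmazenbizus.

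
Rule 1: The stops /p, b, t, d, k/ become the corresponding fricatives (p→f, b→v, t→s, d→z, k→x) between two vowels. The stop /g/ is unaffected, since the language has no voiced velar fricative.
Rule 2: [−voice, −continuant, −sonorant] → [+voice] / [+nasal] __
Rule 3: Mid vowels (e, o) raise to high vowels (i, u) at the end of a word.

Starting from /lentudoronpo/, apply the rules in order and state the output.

Rule 1 (intervocalic spirantization): /d/ is a stop between vowels /u/ and /o/, so it spirantizes to the fricative [z]. /lentudoronpo/ → lentuzoronpo.
Rule 2 (post-nasal voicing): /t/ is a voiceless stop immediately after the nasal /n/, so it voices to [d]. /p/ is a voiceless stop immediately after the nasal /n/, so it voices to [b]. /lentuzoronpo/ → lenduzoronbo.
Rule 3 (final vowel raising): /o/ is a mid vowel in word-final position, so it raises to [u]. /lenduzoronbo/ → lenduzoronbu.

lenduzoronbu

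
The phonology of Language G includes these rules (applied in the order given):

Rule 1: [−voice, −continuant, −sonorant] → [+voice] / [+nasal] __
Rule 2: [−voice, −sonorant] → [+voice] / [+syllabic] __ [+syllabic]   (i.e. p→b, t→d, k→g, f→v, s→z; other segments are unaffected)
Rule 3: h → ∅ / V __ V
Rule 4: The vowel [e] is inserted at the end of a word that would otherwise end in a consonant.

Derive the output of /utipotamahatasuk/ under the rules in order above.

udibodamaadazuke

Rule 1 (post-nasal voicing): no segment meets the environment; /utipotamahatasuk/ is unchanged.
Rule 2 (intervocalic voicing): /t/ is a voiceless obstruent between vowels /u/ and /i/, so it voices to [d]. /p/ is a voiceless obstruent between vowels /i/ and /o/, so it voices to [b]. /t/ is a voiceless obstruent between vowels /o/ and /a/, so it voices to [d]. /t/ is a voiceless obstruent between vowels /a/ and /a/, so it voices to [d]. /s/ is a voiceless obstruent between vowels /a/ and /u/, so it voices to [z]. /utipotamahatasuk/ → udibodamahadazuk.
Rule 3 (intervocalic h-deletion): /h/ occurs between vowels /a/ and /a/, so it deletes. /udibodamahadazuk/ → udibodamaadazuk.
Rule 4 (final e-epenthesis): the form ends in the consonant /k/, so [e] is inserted word-finally. /udibodamaadazuk/ → udibodamaadazuke.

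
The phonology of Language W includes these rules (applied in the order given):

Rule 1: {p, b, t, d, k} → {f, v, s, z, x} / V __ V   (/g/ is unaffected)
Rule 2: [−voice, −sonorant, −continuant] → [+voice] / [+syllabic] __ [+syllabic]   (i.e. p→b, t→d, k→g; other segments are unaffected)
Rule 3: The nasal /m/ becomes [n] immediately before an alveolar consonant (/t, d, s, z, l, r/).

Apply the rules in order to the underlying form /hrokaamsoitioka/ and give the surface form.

Rule 1 (intervocalic spirantization): /k/ is a stop between vowels /o/ and /a/, so it spirantizes to the fricative [x]. /t/ is a stop between vowels /i/ and /i/, so it spirantizes to the fricative [s]. /k/ is a stop between vowels /o/ and /a/, so it spirantizes to the fricative [x]. /hrokaamsoitioka/ → hroxaamsoisioxa.
Rule 2 (intervocalic voicing): no segment meets the environment; /hroxaamsoisioxa/ is unchanged.
Rule 3 (nasal place assimilation): /m/ precedes the alveolar consonant /s/, so it assimilates in place to [n]. /hroxaamsoisioxa/ → hroxaansoisioxa.

hroxaansoisioxa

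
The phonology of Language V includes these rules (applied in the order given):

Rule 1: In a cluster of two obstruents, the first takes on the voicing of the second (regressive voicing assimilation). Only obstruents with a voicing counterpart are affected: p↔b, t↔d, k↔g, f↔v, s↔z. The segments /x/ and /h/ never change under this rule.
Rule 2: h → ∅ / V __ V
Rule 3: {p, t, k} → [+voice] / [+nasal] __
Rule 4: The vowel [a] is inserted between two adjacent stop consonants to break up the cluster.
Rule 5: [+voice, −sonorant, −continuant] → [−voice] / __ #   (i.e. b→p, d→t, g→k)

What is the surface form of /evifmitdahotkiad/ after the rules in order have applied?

Rule 1 (regressive voicing assimilation): /t/ precedes the voiced obstruent /d/, so it voices to [d] by assimilation. /evifmitdahotkiad/ → evifmiddahotkiad.
Rule 2 (intervocalic h-deletion): /h/ occurs between vowels /a/ and /o/, so it deletes. /evifmiddahotkiad/ → evifmiddaotkiad.
Rule 3 (post-nasal voicing): no segment meets the environment; /evifmiddaotkiad/ is unchanged.
Rule 4 (stop-cluster a-epenthesis): /d/ and /d/ form a stop–stop cluster, so [a] is inserted between them. /t/ and /k/ form a stop–stop cluster, so [a] is inserted between them. /evifmiddaotkiad/ → evifmidadaotakiad.
Rule 5 (final devoicing): /d/ is a voiced stop in word-final position, so it devoices to [t]. /evifmidadaotakiad/ → evifmidadaotakiat.

evifmidadaotakiat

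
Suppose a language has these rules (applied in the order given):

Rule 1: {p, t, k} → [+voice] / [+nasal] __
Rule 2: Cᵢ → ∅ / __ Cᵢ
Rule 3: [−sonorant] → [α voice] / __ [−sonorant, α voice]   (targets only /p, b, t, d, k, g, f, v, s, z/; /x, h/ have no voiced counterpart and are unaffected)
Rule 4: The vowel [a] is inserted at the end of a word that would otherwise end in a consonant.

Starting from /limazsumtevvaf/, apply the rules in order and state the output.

limassumdevafa

Rule 1 (post-nasal voicing): /t/ is a voiceless stop immediately after the nasal /m/, so it voices to [d]. /limazsumtevvaf/ → limazsumdevvaf.
Rule 2 (degemination): /vv/ is a geminate; the first /v/ deletes. /limazsumdevvaf/ → limazsumdevaf.
Rule 3 (regressive voicing assimilation): /z/ precedes the voiceless obstruent /s/, so it devoices to [s] by assimilation. /limazsumdevaf/ → limassumdevaf.
Rule 4 (final a-epenthesis): the form ends in the consonant /f/, so [a] is inserted word-finally. /limassumdevaf/ → limassumdevafa.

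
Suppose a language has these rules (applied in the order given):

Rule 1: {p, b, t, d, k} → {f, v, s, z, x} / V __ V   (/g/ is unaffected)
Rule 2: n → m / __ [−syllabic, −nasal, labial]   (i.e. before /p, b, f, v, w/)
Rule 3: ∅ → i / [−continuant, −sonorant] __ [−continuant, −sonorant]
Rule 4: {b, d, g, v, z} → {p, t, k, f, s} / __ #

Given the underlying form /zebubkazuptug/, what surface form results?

Rule 1 (intervocalic spirantization): /b/ is a stop between vowels /e/ and /u/, so it spirantizes to the fricative [v]. /zebubkazuptug/ → zevubkazuptug.
Rule 2 (nasal place assimilation): no segment meets the environment; /zevubkazuptug/ is unchanged.
Rule 3 (stop-cluster i-epenthesis): /b/ and /k/ form a stop–stop cluster, so [i] is inserted between them. /p/ and /t/ form a stop–stop cluster, so [i] is inserted between them. /zevubkazuptug/ → zevubikazupitug.
Rule 4 (final devoicing): /g/ is a voiced obstruent in word-final position, so it devoices to [k]. /zevubikazupitug/ → zevubikazupituk.

zevubikazupituk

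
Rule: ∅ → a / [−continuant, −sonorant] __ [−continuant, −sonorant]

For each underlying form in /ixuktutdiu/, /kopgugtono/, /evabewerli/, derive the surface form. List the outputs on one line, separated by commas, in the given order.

ixukatutadiu, kopagugatono, evabewerli

/ixuktutdiu/: /k/ and /t/ form a stop–stop cluster, so [a] is inserted between them. /t/ and /d/ form a stop–stop cluster, so [a] is inserted between them. → [ixukatutadiu].
/kopgugtono/: /p/ and /g/ form a stop–stop cluster, so [a] is inserted between them. /g/ and /t/ form a stop–stop cluster, so [a] is inserted between them. → [kopagugatono].
/evabewerli/: the rule's environment is not met; surfaces unchanged as [evabewerli].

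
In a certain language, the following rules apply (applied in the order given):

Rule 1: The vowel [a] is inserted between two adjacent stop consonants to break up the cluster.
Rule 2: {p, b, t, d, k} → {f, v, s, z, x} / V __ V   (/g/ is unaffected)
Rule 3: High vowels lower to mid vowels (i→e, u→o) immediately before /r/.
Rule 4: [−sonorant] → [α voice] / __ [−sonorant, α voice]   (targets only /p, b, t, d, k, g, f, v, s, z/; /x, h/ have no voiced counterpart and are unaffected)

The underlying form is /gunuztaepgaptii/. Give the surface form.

gunustaefagafasii

Rule 1 (stop-cluster a-epenthesis): /p/ and /g/ form a stop–stop cluster, so [a] is inserted between them. /p/ and /t/ form a stop–stop cluster, so [a] is inserted between them. /gunuztaepgaptii/ → gunuztaepagapatii.
Rule 2 (intervocalic spirantization): /p/ is a stop between vowels /e/ and /a/, so it spirantizes to the fricative [f]. /p/ is a stop between vowels /a/ and /a/, so it spirantizes to the fricative [f]. /t/ is a stop between vowels /a/ and /i/, so it spirantizes to the fricative [s]. /gunuztaepagapatii/ → gunuztaefagafasii.
Rule 3 (pre-rhotic lowering): no segment meets the environment; /gunuztaefagafasii/ is unchanged.
Rule 4 (regressive voicing assimilation): /z/ precedes the voiceless obstruent /t/, so it devoices to [s] by assimilation. /gunuztaefagafasii/ → gunustaefagafasii.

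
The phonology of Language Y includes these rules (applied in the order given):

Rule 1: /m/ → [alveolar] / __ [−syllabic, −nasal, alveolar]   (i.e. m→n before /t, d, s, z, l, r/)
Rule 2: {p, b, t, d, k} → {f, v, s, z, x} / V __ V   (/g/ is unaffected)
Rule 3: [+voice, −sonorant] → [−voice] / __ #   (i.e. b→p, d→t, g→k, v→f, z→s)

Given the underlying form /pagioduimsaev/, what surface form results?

Rule 1 (nasal place assimilation): /m/ precedes the alveolar consonant /s/, so it assimilates in place to [n]. /pagioduimsaev/ → pagioduinsaev.
Rule 2 (intervocalic spirantization): /d/ is a stop between vowels /o/ and /u/, so it spirantizes to the fricative [z]. /pagioduinsaev/ → pagiozuinsaev.
Rule 3 (final devoicing): /v/ is a voiced obstruent in word-final position, so it devoices to [f]. /pagiozuinsaev/ → pagiozuinsaef.

pagiozuinsaef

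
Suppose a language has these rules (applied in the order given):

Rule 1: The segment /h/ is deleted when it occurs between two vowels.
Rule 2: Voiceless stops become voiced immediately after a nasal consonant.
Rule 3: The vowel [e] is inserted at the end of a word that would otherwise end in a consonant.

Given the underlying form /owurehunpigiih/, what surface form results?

owureunbigiihe

Rule 1 (intervocalic h-deletion): /h/ occurs between vowels /e/ and /u/, so it deletes. /owurehunpigiih/ → owureunpigiih.
Rule 2 (post-nasal voicing): /p/ is a voiceless stop immediately after the nasal /n/, so it voices to [b]. /owureunpigiih/ → owureunbigiih.
Rule 3 (final e-epenthesis): the form ends in the consonant /h/, so [e] is inserted word-finally. /owureunbigiih/ → owureunbigiihe.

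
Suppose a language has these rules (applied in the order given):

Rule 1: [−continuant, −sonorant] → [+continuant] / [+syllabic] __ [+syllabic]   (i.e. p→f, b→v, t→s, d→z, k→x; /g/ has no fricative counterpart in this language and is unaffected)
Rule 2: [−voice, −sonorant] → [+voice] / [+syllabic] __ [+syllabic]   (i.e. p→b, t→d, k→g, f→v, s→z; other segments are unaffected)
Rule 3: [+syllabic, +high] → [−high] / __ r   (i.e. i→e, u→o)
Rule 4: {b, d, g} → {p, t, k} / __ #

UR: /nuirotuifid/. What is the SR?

nuerozuivit

Rule 1 (intervocalic spirantization): /t/ is a stop between vowels /o/ and /u/, so it spirantizes to the fricative [s]. /nuirotuifid/ → nuirosuifid.
Rule 2 (intervocalic voicing): /s/ is a voiceless obstruent between vowels /o/ and /u/, so it voices to [z]. /f/ is a voiceless obstruent between vowels /i/ and /i/, so it voices to [v]. /nuirosuifid/ → nuirozuivid.
Rule 3 (pre-rhotic lowering): /i/ is a high vowel immediately before /r/, so it lowers to [e]. /nuirozuivid/ → nuerozuivid.
Rule 4 (final devoicing): /d/ is a voiced stop in word-final position, so it devoices to [t]. /nuerozuivid/ → nuerozuivit.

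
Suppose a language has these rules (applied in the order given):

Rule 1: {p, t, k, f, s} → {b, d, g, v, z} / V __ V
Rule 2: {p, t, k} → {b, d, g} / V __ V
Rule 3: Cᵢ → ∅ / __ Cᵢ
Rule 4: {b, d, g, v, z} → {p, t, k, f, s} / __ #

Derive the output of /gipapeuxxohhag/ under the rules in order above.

Rule 1 (intervocalic voicing): /p/ is a voiceless obstruent between vowels /i/ and /a/, so it voices to [b]. /p/ is a voiceless obstruent between vowels /a/ and /e/, so it voices to [b]. /gipapeuxxohhag/ → gibabeuxxohhag.
Rule 2 (intervocalic voicing): no segment meets the environment; /gibabeuxxohhag/ is unchanged.
Rule 3 (degemination): /xx/ is a geminate; the first /x/ deletes. /hh/ is a geminate; the first /h/ deletes. /gibabeuxxohhag/ → gibabeuxohag.
Rule 4 (final devoicing): /g/ is a voiced obstruent in word-final position, so it devoices to [k]. /gibabeuxohag/ → gibabeuxohak.

gibabeuxohak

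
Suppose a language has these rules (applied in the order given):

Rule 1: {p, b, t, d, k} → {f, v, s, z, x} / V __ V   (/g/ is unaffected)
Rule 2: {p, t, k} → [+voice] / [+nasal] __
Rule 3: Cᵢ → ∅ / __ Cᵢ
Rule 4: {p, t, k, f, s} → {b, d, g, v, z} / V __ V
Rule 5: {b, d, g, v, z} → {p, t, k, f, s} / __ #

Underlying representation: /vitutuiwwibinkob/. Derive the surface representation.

vizuzuiwivingop

Rule 1 (intervocalic spirantization): /t/ is a stop between vowels /i/ and /u/, so it spirantizes to the fricative [s]. /t/ is a stop between vowels /u/ and /u/, so it spirantizes to the fricative [s]. /b/ is a stop between vowels /i/ and /i/, so it spirantizes to the fricative [v]. /vitutuiwwibinkob/ → visusuiwwivinkob.
Rule 2 (post-nasal voicing): /k/ is a voiceless stop immediately after the nasal /n/, so it voices to [g]. /visusuiwwivinkob/ → visusuiwwivingob.
Rule 3 (degemination): /ww/ is a geminate; the first /w/ deletes. /visusuiwwivingob/ → visusuiwivingob.
Rule 4 (intervocalic voicing): /s/ is a voiceless obstruent between vowels /i/ and /u/, so it voices to [z]. /s/ is a voiceless obstruent between vowels /u/ and /u/, so it voices to [z]. /visusuiwivingob/ → vizuzuiwivingob.
Rule 5 (final devoicing): /b/ is a voiced obstruent in word-final position, so it devoices to [p]. /vizuzuiwivingob/ → vizuzuiwivingop.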